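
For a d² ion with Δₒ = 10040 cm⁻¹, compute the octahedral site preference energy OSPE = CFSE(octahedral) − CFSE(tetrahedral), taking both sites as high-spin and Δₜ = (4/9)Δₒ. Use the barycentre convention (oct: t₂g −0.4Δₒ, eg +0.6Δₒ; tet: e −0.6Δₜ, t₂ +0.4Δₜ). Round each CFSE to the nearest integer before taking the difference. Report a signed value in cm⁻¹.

-2677

Octahedral (high-spin): t2g^2 e_g^0, CFSE = 2(−0.4) + 0(+0.6) = -0.8Δₒ = -0.8 × 10040 = -8032 cm⁻¹.
In a tetrahedral site the filling is e^2 t2^0: CFSE(tet) = -1.2Δₜ = -1.2 × (4/9)(10040) = -5355 cm⁻¹.
OSPE = CFSE(oct) − CFSE(tet) = -8032 − (-5355) = -2677 cm⁻¹.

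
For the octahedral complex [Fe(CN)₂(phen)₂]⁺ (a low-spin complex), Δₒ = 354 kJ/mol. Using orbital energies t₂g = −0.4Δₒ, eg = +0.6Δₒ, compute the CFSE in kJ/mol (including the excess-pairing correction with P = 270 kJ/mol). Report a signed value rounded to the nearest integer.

-168

Ligand charges: 2×(-1) from CN⁻ and 2×(+0) from phen sum to -2; with overall charge +1, Fe is +3.
Fe is in group 8, so Fe³⁺ is d⁵ (8 − 3 = 5).
Configuration: t₂g⁵ eg⁰.
The orbital stabilization is -2.0Δₒ = -2.0 × 354 = -708 kJ/mol.
Relative to high-spin t₂g³ eg² (0 paired), the low-spin configuration has 2 additional pairs, contributing +2 × 270 = +540 kJ/mol.
Net CFSE = -708 + 540 = -168 kJ/mol.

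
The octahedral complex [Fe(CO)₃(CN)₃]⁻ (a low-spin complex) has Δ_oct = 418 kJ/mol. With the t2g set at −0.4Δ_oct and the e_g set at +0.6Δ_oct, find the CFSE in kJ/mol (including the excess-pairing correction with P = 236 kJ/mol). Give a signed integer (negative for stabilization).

Ligand charges: 3×(+0) from CO and 3×(-1) from CN⁻ sum to -3; with overall charge -1, Fe is +2.
Fe²⁺: group 8, so d-count = 8 − 2 = 6.
The d⁶ electrons fill as t2g^6 e_g^0.
CFSE(orbital) = 6×(-0.4Δ_oct) + 0×(0.6Δ_oct) = -2.4Δ_oct; with Δ_oct = 418 kJ/mol that is -1003 kJ/mol.
High-spin d⁶ would be t2g^4 e_g^2 with 1 pair; low-spin has 3, so 2 excess pairs cost +2P = +472 kJ/mol.
Net CFSE = -1003 + 472 = -531 kJ/mol.

-531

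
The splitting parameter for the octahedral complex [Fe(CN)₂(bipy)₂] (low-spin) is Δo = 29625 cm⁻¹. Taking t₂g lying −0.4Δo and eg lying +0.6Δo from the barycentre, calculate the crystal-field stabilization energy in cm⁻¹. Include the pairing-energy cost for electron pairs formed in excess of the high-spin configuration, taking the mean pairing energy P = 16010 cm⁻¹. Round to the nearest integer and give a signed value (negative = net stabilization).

-39080

Ligand charges: 2×(-1) from CN⁻ and 2×(+0) from bipy sum to -2; with overall charge +0, Fe is +2.
Fe²⁺: group 8, so d-count = 8 − 2 = 6.
Configuration: t₂g⁶ eg⁰.
CFSE(orbital) = 6×(-0.4Δo) + 0×(0.6Δo) = -2.4Δo; with Δo = 29625 cm⁻¹ that is -71100 cm⁻¹.
High-spin d⁶ would be t₂g⁴ eg² with 1 pair; low-spin has 3, so 2 excess pairs cost +2P = +32020 cm⁻¹.
Net CFSE = -71100 + 32020 = -39080 cm⁻¹.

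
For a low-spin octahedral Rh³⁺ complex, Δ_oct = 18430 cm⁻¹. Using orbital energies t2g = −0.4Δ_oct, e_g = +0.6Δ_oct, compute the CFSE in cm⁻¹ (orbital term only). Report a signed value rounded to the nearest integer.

-44232

Rh sits in group 9; removing 3 electrons leaves Rh³⁺ with 9 − 3 = 6 d electrons.
The d⁶ electrons fill as t2g^6 e_g^0.
Orbital CFSE = 6(-0.4) + 0(0.6) = -2.4Δ_oct = -2.4 × 18430 = -44232 cm⁻¹.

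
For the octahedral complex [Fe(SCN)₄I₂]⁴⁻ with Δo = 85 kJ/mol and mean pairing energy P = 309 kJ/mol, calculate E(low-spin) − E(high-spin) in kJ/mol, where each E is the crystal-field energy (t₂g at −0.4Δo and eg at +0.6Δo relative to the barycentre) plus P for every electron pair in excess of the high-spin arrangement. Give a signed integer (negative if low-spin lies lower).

448

Ligand charges: 4×(-1) from SCN⁻ and 2×(-1) from I⁻ sum to -6; with overall charge -4, Fe is +2.
Fe²⁺: group 8, so d-count = 8 − 2 = 6.
High-spin d⁶ fills as t₂g⁴ eg² with CFSE 4(−0.4) + 2(+0.6) = -0.4Δo = -34 kJ/mol.
Low-spin: t₂g⁶ eg⁰, orbital CFSE = -2.4Δo = -204 kJ/mol; plus 2 excess pairs × P = +618 kJ/mol; total 414 kJ/mol.
The difference is 414 − (-34) = 448 kJ/mol, so high-spin lies lower.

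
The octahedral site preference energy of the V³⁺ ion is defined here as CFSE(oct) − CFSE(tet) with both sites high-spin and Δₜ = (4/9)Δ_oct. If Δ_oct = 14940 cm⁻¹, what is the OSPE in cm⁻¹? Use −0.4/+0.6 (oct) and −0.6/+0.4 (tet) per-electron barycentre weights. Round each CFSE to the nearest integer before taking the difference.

-3984

Group 5 minus oxidation state +3 gives a d² configuration for V³⁺.
Octahedral (high-spin): t₂g² eg⁰, CFSE = 2(−0.4) + 0(+0.6) = -0.8Δ_oct = -0.8 × 14940 = -11952 cm⁻¹.
Tetrahedral: e² t₂⁰, CFSE = 2(−0.6) + 0(+0.4) = -1.2Δₜ = -1.2 × (4/9) × 14940 = -7968 cm⁻¹.
OSPE = -11952 − (-7968) = -3984 cm⁻¹.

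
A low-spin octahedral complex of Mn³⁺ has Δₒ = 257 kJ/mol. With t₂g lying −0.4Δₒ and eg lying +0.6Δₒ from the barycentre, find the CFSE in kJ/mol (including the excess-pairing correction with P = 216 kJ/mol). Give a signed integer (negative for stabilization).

-195

Group 7 minus oxidation state +3 gives a d⁴ configuration for Mn³⁺.
Configuration: t₂g⁴ eg⁰.
CFSE(orbital) = 4×(-0.4Δₒ) + 0×(0.6Δₒ) = -1.6Δₒ; with Δₒ = 257 kJ/mol that is -411 kJ/mol.
Relative to high-spin t₂g³ eg¹ (0 paired), the low-spin configuration has 1 additional pair, contributing +1 × 216 = +216 kJ/mol.
Combining: -411 + 216 = -195 kJ/mol.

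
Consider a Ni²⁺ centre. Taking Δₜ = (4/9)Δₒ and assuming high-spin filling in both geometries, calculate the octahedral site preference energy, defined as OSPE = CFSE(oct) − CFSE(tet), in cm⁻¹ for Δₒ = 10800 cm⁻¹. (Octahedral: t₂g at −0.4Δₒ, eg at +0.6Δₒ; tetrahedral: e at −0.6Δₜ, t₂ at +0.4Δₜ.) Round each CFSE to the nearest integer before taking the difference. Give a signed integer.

-9120

Ni²⁺: group 10, so d-count = 10 − 2 = 8.
In an octahedral site d⁸ (HS) is t2g^6 e_g^2, giving CFSE(oct) = -1.2Δₒ = -12960 cm⁻¹.
Tetrahedral e^4 t2^4 gives -0.8Δₜ = -0.8 × (4/9) × 10800 = -3840 cm⁻¹.
OSPE = -12960 − (-3840) = -9120 cm⁻¹.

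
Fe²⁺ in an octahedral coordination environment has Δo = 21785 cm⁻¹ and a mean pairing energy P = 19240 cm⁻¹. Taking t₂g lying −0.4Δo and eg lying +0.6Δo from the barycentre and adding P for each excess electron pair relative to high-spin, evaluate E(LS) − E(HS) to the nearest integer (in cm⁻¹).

Fe sits in group 8; removing 2 electrons leaves Fe²⁺ with 8 − 2 = 6 d electrons.
In the high-spin limit (t₂g⁴ eg²) the orbital term is -0.4Δo = -8714 cm⁻¹, with no excess pairing.
Low-spin: t₂g⁶ eg⁰, orbital CFSE = -2.4Δo = -52284 cm⁻¹; plus 2 excess pairs × P = +38480 cm⁻¹; total -13804 cm⁻¹.
The difference is -13804 − (-8714) = -5090 cm⁻¹, so low-spin lies lower.

-5090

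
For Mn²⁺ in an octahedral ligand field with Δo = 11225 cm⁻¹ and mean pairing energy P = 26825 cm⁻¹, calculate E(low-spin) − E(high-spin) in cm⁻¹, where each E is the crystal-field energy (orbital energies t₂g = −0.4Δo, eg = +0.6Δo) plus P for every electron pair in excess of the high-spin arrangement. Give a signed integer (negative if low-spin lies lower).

31200

Mn is in group 7, so Mn²⁺ is d⁵ (7 − 2 = 5).
High-spin: t₂g³ eg², CFSE = 0.0Δo = 0 cm⁻¹.
Low-spin: t₂g⁵ eg⁰, orbital CFSE = -2.0Δo = -22450 cm⁻¹; plus 2 excess pairs × P = +53650 cm⁻¹; total 31200 cm⁻¹.
The difference is 31200 − (0) = 31200 cm⁻¹, so high-spin lies lower.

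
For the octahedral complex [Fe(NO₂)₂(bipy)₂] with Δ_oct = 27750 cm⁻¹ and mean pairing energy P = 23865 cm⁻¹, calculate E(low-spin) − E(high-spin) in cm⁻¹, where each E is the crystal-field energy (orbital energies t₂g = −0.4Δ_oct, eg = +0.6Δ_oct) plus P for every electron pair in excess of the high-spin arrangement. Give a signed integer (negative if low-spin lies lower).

-7770

Ligand charges: 2×(-1) from NO₂⁻ and 2×(+0) from bipy sum to -2; with overall charge +0, Fe is +2.
Fe sits in group 8; removing 2 electrons leaves Fe²⁺ with 8 − 2 = 6 d electrons.
In the high-spin limit (t₂g⁴ eg²) the orbital term is -0.4Δ_oct = -11100 cm⁻¹, with no excess pairing.
Low-spin: t₂g⁶ eg⁰, orbital CFSE = -2.4Δ_oct = -66600 cm⁻¹; plus 2 excess pairs × P = +47730 cm⁻¹; total -18870 cm⁻¹.
Thus E(LS) − E(HS) = -7770 cm⁻¹.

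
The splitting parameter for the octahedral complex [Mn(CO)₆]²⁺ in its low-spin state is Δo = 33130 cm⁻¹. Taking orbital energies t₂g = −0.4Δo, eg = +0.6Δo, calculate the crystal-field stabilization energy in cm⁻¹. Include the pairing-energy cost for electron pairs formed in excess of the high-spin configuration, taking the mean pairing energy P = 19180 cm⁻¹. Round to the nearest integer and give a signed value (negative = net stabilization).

-27900

CO is neutral, so the +2 overall charge sits on Mn: oxidation state +2.
Mn sits in group 7; removing 2 electrons leaves Mn²⁺ with 7 − 2 = 5 d electrons.
Electron filling gives t₂g⁵ eg⁰.
CFSE(orbital) = 5×(-0.4Δo) + 0×(0.6Δo) = -2.0Δo; with Δo = 33130 cm⁻¹ that is -66260 cm⁻¹.
Relative to high-spin t₂g³ eg² (0 paired), the low-spin configuration has 2 additional pairs, contributing +2 × 19180 = +38360 cm⁻¹.
Overall CFSE = -66260 + 38360 = -27900 cm⁻¹.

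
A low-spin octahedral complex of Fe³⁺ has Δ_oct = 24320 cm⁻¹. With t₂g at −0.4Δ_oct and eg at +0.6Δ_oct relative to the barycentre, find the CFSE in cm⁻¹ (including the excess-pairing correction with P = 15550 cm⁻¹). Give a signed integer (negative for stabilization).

Fe³⁺: group 8, so d-count = 8 − 3 = 5.
Configuration: t₂g⁵ eg⁰.
CFSE(orbital) = 5×(-0.4Δ_oct) + 0×(0.6Δ_oct) = -2.0Δ_oct; with Δ_oct = 24320 cm⁻¹ that is -48640 cm⁻¹.
Pairing penalty: 2 pairs vs 0 in the high-spin reference → 2 extra × P = 31100 cm⁻¹.
Net CFSE = -48640 + 31100 = -17540 cm⁻¹.

-17540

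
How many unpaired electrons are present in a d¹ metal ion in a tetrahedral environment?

Tetrahedral splitting is small, so the complex is high-spin.
Configuration: e¹ t₂⁰, giving 1 unpaired electron.

1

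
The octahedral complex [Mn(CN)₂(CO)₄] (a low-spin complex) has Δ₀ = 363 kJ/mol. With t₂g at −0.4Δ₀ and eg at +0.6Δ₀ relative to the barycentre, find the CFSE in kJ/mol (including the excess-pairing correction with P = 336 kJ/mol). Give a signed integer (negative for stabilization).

Ligand charges: 2×(-1) from CN⁻ and 4×(+0) from CO sum to -2; with overall charge +0, Mn is +2.
Group 7 minus oxidation state +2 gives a d⁵ configuration for Mn²⁺.
Electron filling gives t₂g⁵ eg⁰.
CFSE(orbital) = 5×(-0.4Δ₀) + 0×(0.6Δ₀) = -2.0Δ₀; with Δ₀ = 363 kJ/mol that is -726 kJ/mol.
Relative to high-spin t₂g³ eg² (0 paired), the low-spin configuration has 2 additional pairs, contributing +2 × 336 = +672 kJ/mol.
Net CFSE = -726 + 672 = -54 kJ/mol.

-54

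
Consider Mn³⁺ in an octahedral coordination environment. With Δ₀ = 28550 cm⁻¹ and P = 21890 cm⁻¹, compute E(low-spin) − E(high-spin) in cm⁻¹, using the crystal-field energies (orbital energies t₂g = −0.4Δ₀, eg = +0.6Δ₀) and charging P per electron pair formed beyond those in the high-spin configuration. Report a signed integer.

-6660

Group 7 minus oxidation state +3 gives a d⁴ configuration for Mn³⁺.
High-spin: t₂g³ eg¹, CFSE = -0.6Δ₀ = -17130 cm⁻¹.
Low-spin t₂g⁴ eg⁰ gives -1.6Δ₀ = -45680 cm⁻¹, but forming 1 extra pair costs 1P = 21890 cm⁻¹, so E(LS) = -45680 + 21890 = -23790 cm⁻¹.
Thus E(LS) − E(HS) = -6660 cm⁻¹.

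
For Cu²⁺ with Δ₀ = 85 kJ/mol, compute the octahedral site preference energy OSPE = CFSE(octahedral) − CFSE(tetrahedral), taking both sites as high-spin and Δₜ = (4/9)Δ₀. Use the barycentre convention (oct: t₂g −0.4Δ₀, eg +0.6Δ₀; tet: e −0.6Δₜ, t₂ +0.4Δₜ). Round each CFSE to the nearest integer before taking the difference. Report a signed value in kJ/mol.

-36

Group 11 minus oxidation state +2 gives a d⁹ configuration for Cu²⁺.
Octahedral high-spin t₂g⁶ eg³: CFSE = -0.6 × 85 = -51 kJ/mol.
Tetrahedral: e⁴ t₂⁵, CFSE = 4(−0.6) + 5(+0.4) = -0.4Δₜ = -0.4 × (4/9) × 85 = -15 kJ/mol.
OSPE = -51 − (-15) = -36 kJ/mol.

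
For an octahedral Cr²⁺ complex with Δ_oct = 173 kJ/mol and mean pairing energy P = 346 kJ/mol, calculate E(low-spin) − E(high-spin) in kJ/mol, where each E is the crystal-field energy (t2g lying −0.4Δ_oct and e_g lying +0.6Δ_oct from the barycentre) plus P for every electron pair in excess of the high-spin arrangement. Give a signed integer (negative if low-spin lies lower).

173

Cr is in group 6, so Cr²⁺ is d⁴ (6 − 2 = 4).
High-spin d⁴ fills as t2g^3 e_g^1 with CFSE 3(−0.4) + 1(+0.6) = -0.6Δ_oct = -104 kJ/mol.
Low-spin t2g^4 e_g^0 gives -1.6Δ_oct = -277 kJ/mol, but forming 1 extra pair costs 1P = 346 kJ/mol, so E(LS) = -277 + 346 = 69 kJ/mol.
Thus E(LS) − E(HS) = 173 kJ/mol.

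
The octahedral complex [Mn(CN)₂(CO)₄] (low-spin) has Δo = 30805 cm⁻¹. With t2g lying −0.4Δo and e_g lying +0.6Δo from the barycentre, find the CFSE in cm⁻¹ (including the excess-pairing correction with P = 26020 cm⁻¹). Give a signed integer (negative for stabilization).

-9570

Ligand charges: 2×(-1) from CN⁻ and 4×(+0) from CO sum to -2; with overall charge +0, Mn is +2.
Mn²⁺: group 7, so d-count = 7 − 2 = 5.
Configuration: t2g^5 e_g^0.
CFSE(orbital) = 5×(-0.4Δo) + 0×(0.6Δo) = -2.0Δo; with Δo = 30805 cm⁻¹ that is -61610 cm⁻¹.
Relative to high-spin t2g^3 e_g^2 (0 paired), the low-spin configuration has 2 additional pairs, contributing +2 × 26020 = +52040 cm⁻¹.
Combining: -61610 + 52040 = -9570 cm⁻¹.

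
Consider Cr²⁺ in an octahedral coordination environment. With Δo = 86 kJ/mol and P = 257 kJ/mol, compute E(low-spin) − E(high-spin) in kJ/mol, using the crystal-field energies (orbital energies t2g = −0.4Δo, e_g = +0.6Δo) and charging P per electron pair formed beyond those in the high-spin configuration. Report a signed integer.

171

Cr sits in group 6; removing 2 electrons leaves Cr²⁺ with 6 − 2 = 4 d electrons.
In the high-spin limit (t2g^3 e_g^1) the orbital term is -0.6Δo = -52 kJ/mol, with no excess pairing.
For low-spin the configuration is t2g^4 e_g^0: orbital energy -1.6 × 86 = -138 kJ/mol, and 1 additional pair relative to high-spin adds 257 kJ/mol, giving 119 kJ/mol.
The difference is 119 − (-52) = 171 kJ/mol, so high-spin lies lower.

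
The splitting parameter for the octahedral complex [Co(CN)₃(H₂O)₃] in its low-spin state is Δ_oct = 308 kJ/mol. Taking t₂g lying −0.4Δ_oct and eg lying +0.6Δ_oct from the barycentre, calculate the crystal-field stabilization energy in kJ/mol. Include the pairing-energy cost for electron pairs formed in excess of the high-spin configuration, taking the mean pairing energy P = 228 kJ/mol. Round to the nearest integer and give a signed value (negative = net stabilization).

-283

Ligand charges: 3×(-1) from CN⁻ and 3×(+0) from H₂O sum to -3; with overall charge +0, Co is +3.
Co sits in group 9; removing 3 electrons leaves Co³⁺ with 9 − 3 = 6 d electrons.
The d⁶ electrons fill as t₂g⁶ eg⁰.
Orbital CFSE = 6(-0.4) + 0(0.6) = -2.4Δ_oct = -2.4 × 308 = -739 kJ/mol.
Pairing penalty: 3 pairs vs 1 in the high-spin reference → 2 extra × P = 456 kJ/mol.
Overall CFSE = -739 + 456 = -283 kJ/mol.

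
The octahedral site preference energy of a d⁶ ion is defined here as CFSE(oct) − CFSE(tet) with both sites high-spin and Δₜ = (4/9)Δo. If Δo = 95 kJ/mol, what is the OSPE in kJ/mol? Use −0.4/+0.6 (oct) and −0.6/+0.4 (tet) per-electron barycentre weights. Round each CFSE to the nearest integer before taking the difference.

Octahedral (high-spin): t₂g⁴ eg², CFSE = 4(−0.4) + 2(+0.6) = -0.4Δo = -0.4 × 95 = -38 kJ/mol.
In a tetrahedral site the filling is e³ t₂³: CFSE(tet) = -0.6Δₜ = -0.6 × (4/9)(95) = -25 kJ/mol.
Subtracting, OSPE = -38 − (-25) = -13 kJ/mol.

-13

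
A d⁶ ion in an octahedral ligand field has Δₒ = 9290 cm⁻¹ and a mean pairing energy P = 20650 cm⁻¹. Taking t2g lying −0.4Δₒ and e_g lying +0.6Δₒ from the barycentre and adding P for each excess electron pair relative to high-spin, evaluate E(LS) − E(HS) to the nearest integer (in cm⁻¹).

High-spin d⁶ fills as t2g^4 e_g^2 with CFSE 4(−0.4) + 2(+0.6) = -0.4Δₒ = -3716 cm⁻¹.
Low-spin t2g^6 e_g^0 gives -2.4Δₒ = -22296 cm⁻¹, but forming 2 extra pairs costs 2P = 41300 cm⁻¹, so E(LS) = -22296 + 41300 = 19004 cm⁻¹.
E(LS) − E(HS) = 19004 − (-3716) = 22720 cm⁻¹.

22720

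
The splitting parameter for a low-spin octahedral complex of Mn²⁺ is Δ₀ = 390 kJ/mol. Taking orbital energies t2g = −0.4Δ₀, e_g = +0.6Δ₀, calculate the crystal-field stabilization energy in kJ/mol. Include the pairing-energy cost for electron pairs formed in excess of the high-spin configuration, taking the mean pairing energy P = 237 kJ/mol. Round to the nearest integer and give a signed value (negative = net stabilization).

-306

Mn²⁺: group 7, so d-count = 7 − 2 = 5.
Electron filling gives t2g^5 e_g^0.
Orbital CFSE = 5(-0.4) + 0(0.6) = -2.0Δ₀ = -2.0 × 390 = -780 kJ/mol.
Pairing penalty: 2 pairs vs 0 in the high-spin reference → 2 extra × P = 474 kJ/mol.
Net CFSE = -780 + 474 = -306 kJ/mol.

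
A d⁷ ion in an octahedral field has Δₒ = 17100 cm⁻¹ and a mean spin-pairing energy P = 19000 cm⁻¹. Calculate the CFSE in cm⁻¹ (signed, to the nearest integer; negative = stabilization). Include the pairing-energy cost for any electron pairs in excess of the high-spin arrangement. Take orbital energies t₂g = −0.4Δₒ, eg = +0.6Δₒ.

Here Δₒ < P (17100 < 19000), so the high-spin state is favoured.
Filling d⁷ accordingly: t₂g⁵ eg².
Orbital CFSE = -0.8Δₒ = -0.8 × 17100 = -13680 cm⁻¹.
High-spin has no excess pairs, so no pairing correction applies.

-13680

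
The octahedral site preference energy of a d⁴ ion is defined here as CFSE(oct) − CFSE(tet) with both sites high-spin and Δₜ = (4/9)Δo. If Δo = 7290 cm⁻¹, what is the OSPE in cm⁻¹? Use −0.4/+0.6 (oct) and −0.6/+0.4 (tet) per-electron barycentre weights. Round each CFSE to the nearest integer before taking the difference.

-3078

In an octahedral site d⁴ (HS) is t2g^3 e_g^1, giving CFSE(oct) = -0.6Δo = -4374 cm⁻¹.
Tetrahedral e^2 t2^2 gives -0.4Δₜ = -0.4 × (4/9) × 7290 = -1296 cm⁻¹.
OSPE = CFSE(oct) − CFSE(tet) = -4374 − (-1296) = -3078 cm⁻¹.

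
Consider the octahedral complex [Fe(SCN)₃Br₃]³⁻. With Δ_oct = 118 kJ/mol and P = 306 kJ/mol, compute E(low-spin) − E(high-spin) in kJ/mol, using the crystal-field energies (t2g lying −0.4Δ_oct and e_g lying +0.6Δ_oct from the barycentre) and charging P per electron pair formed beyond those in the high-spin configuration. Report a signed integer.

376

Ligand charges: 3×(-1) from SCN⁻ and 3×(-1) from Br⁻ sum to -6; with overall charge -3, Fe is +3.
Group 8 minus oxidation state +3 gives a d⁵ configuration for Fe³⁺.
High-spin: t2g^3 e_g^2, CFSE = 0.0Δ_oct = 0 kJ/mol.
For low-spin the configuration is t2g^5 e_g^0: orbital energy -2.0 × 118 = -236 kJ/mol, and 2 additional pairs relative to high-spin add 612 kJ/mol, giving 376 kJ/mol.
The difference is 376 − (0) = 376 kJ/mol, so high-spin lies lower.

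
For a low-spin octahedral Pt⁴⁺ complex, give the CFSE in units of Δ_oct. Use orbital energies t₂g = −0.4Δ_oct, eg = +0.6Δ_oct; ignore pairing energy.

Pt sits in group 10; removing 4 electrons leaves Pt⁴⁺ with 10 − 4 = 6 d electrons.
Configuration: t₂g⁶ eg⁰.
CFSE = 6(-0.4Δ_oct) + 0(0.6Δ_oct) = -2.4Δ_oct + 0.0Δ_oct = -2.4Δ_oct.

-2.4 Δ_oct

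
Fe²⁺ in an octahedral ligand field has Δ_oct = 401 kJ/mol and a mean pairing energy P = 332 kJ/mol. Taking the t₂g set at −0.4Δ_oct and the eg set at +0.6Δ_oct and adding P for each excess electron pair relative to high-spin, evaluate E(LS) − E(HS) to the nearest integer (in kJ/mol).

-138

Fe²⁺: group 8, so d-count = 8 − 2 = 6.
High-spin d⁶ fills as t₂g⁴ eg² with CFSE 4(−0.4) + 2(+0.6) = -0.4Δ_oct = -160 kJ/mol.
For low-spin the configuration is t₂g⁶ eg⁰: orbital energy -2.4 × 401 = -962 kJ/mol, and 2 additional pairs relative to high-spin add 664 kJ/mol, giving -298 kJ/mol.
E(LS) − E(HS) = -298 − (-160) = -138 kJ/mol.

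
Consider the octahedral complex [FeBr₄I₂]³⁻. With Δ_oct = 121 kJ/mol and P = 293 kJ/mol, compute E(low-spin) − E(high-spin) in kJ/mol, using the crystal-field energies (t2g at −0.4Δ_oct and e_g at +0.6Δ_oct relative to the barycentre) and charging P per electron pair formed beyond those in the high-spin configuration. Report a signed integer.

344

Ligand charges: 4×(-1) from Br⁻ and 2×(-1) from I⁻ sum to -6; with overall charge -3, Fe is +3.
Fe sits in group 8; removing 3 electrons leaves Fe³⁺ with 8 − 3 = 5 d electrons.
In the high-spin limit (t2g^3 e_g^2) the orbital term is 0.0Δ_oct = 0 kJ/mol, with no excess pairing.
For low-spin the configuration is t2g^5 e_g^0: orbital energy -2.0 × 121 = -242 kJ/mol, and 2 additional pairs relative to high-spin add 586 kJ/mol, giving 344 kJ/mol.
The difference is 344 − (0) = 344 kJ/mol, so high-spin lies lower.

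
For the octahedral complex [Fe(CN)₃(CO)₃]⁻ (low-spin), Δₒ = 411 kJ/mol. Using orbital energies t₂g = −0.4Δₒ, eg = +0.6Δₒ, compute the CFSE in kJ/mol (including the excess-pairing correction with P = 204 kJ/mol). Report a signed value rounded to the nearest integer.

-578

Ligand charges: 3×(-1) from CN⁻ and 3×(+0) from CO sum to -3; with overall charge -1, Fe is +2.
Fe sits in group 8; removing 2 electrons leaves Fe²⁺ with 8 − 2 = 6 d electrons.
Configuration: t₂g⁶ eg⁰.
CFSE(orbital) = 6×(-0.4Δₒ) + 0×(0.6Δₒ) = -2.4Δₒ; with Δₒ = 411 kJ/mol that is -986 kJ/mol.
Pairing penalty: 3 pairs vs 1 in the high-spin reference → 2 extra × P = 408 kJ/mol.
Net CFSE = -986 + 408 = -578 kJ/mol.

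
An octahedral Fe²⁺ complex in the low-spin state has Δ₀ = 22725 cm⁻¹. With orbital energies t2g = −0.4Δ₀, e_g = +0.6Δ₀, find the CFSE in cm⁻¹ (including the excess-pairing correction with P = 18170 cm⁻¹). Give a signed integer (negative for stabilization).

-18200

Fe is in group 8, so Fe²⁺ is d⁶ (8 − 2 = 6).
The d⁶ electrons fill as t2g^6 e_g^0.
Orbital CFSE = 6(-0.4) + 0(0.6) = -2.4Δ₀ = -2.4 × 22725 = -54540 cm⁻¹.
High-spin d⁶ would be t2g^4 e_g^2 with 1 pair; low-spin has 3, so 2 excess pairs cost +2P = +36340 cm⁻¹.
Net CFSE = -54540 + 36340 = -18200 cm⁻¹.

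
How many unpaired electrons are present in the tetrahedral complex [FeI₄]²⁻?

4

Each I⁻ contributes -1; 4 × (-1) = -4. With overall charge -2, Fe is in the +2 oxidation state.
Fe sits in group 8; removing 2 electrons leaves Fe²⁺ with 8 − 2 = 6 d electrons.
Tetrahedral splitting is small, so the complex is high-spin.
Configuration: e^3 t2^3, giving 4 unpaired electrons.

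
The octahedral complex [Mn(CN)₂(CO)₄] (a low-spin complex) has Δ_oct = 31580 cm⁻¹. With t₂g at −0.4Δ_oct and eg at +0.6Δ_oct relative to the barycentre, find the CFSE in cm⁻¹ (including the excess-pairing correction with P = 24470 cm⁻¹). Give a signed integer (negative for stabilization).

Ligand charges: 2×(-1) from CN⁻ and 4×(+0) from CO sum to -2; with overall charge +0, Mn is +2.
Mn is in group 7, so Mn²⁺ is d⁵ (7 − 2 = 5).
Electron filling gives t₂g⁵ eg⁰.
The orbital stabilization is -2.0Δ_oct = -2.0 × 31580 = -63160 cm⁻¹.
High-spin d⁵ would be t₂g³ eg² with 0 pairs; low-spin has 2, so 2 excess pairs cost +2P = +48940 cm⁻¹.
Combining: -63160 + 48940 = -14220 cm⁻¹.

-14220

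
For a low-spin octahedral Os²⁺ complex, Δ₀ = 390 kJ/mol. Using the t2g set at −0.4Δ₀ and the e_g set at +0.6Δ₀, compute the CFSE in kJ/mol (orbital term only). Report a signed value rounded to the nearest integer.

Os is in group 8, so Os²⁺ is d⁶ (8 − 2 = 6).
Configuration: t2g^6 e_g^0.
Orbital CFSE = 6(-0.4) + 0(0.6) = -2.4Δ₀ = -2.4 × 390 = -936 kJ/mol.

-936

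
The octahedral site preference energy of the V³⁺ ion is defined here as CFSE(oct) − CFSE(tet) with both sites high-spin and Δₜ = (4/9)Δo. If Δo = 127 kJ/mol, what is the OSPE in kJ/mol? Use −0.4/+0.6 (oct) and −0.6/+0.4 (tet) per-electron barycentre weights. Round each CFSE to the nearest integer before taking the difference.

-34

V is in group 5, so V³⁺ is d² (5 − 3 = 2).
In an octahedral site d² (HS) is t₂g² eg⁰, giving CFSE(oct) = -0.8Δo = -102 kJ/mol.
In a tetrahedral site the filling is e² t₂⁰: CFSE(tet) = -1.2Δₜ = -1.2 × (4/9)(127) = -68 kJ/mol.
OSPE = CFSE(oct) − CFSE(tet) = -102 − (-68) = -34 kJ/mol.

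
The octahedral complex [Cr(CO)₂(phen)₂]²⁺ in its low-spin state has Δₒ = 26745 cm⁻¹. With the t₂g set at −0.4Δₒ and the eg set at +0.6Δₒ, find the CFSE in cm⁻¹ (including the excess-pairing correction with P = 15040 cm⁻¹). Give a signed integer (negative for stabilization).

Ligand charges: 2×(+0) from CO and 2×(+0) from phen sum to +0; with overall charge +2, Cr is +2.
Cr is in group 6, so Cr²⁺ is d⁴ (6 − 2 = 4).
The d⁴ electrons fill as t₂g⁴ eg⁰.
Orbital CFSE = 4(-0.4) + 0(0.6) = -1.6Δₒ = -1.6 × 26745 = -42792 cm⁻¹.
Relative to high-spin t₂g³ eg¹ (0 paired), the low-spin configuration has 1 additional pair, contributing +1 × 15040 = +15040 cm⁻¹.
Combining: -42792 + 15040 = -27752 cm⁻¹.

-27752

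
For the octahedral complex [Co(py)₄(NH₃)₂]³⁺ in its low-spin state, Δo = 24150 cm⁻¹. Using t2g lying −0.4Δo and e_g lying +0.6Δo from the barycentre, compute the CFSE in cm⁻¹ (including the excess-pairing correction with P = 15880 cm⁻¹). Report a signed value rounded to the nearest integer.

Ligand charges: 4×(+0) from py and 2×(+0) from NH₃ sum to +0; with overall charge +3, Co is +3.
Co is in group 9, so Co³⁺ is d⁶ (9 − 3 = 6).
Configuration: t2g^6 e_g^0.
The orbital stabilization is -2.4Δo = -2.4 × 24150 = -57960 cm⁻¹.
Relative to high-spin t2g^4 e_g^2 (1 paired), the low-spin configuration has 2 additional pairs, contributing +2 × 15880 = +31760 cm⁻¹.
Overall CFSE = -57960 + 31760 = -26200 cm⁻¹.

-26200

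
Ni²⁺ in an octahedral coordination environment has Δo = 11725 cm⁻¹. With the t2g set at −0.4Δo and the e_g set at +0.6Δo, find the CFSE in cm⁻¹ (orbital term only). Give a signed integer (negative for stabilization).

-14070

Ni sits in group 10; removing 2 electrons leaves Ni²⁺ with 10 − 2 = 8 d electrons.
For octahedral d⁸ the high- and low-spin configurations coincide.
Electron filling gives t2g^6 e_g^2.
Orbital CFSE = 6(-0.4) + 2(0.6) = -1.2Δo = -1.2 × 11725 = -14070 cm⁻¹.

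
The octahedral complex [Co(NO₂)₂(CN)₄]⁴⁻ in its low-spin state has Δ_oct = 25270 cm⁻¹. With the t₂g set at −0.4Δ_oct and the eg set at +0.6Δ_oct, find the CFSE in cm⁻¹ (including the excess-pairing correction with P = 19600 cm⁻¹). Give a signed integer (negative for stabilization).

-25886

Ligand charges: 2×(-1) from NO₂⁻ and 4×(-1) from CN⁻ sum to -6; with overall charge -4, Co is +2.
Co²⁺: group 9, so d-count = 9 − 2 = 7.
Configuration: t₂g⁶ eg¹.
CFSE(orbital) = 6×(-0.4Δ_oct) + 1×(0.6Δ_oct) = -1.8Δ_oct; with Δ_oct = 25270 cm⁻¹ that is -45486 cm⁻¹.
Relative to high-spin t₂g⁵ eg² (2 paired), the low-spin configuration has 1 additional pair, contributing +1 × 19600 = +19600 cm⁻¹.
Overall CFSE = -45486 + 19600 = -25886 cm⁻¹.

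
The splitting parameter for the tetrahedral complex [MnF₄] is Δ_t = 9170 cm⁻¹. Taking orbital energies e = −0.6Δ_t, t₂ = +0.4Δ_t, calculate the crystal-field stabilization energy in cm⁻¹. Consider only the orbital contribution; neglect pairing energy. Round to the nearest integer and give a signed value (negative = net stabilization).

Each F⁻ contributes -1; 4 × (-1) = -4. With overall charge +0, Mn is in the +4 oxidation state.
Mn sits in group 7; removing 4 electrons leaves Mn⁴⁺ with 7 − 4 = 3 d electrons.
With tetrahedral geometry the complex is necessarily high-spin.
Configuration: e² t₂¹.
CFSE(orbital) = 2×(-0.6Δ_t) + 1×(0.4Δ_t) = -0.8Δ_t; with Δ_t = 9170 cm⁻¹ that is -7336 cm⁻¹.

-7336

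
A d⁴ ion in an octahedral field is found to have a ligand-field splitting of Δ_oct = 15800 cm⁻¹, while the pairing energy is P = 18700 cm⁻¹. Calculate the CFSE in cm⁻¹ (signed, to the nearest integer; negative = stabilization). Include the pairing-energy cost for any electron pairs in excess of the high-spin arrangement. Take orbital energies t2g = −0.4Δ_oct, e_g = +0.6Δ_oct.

-9480

Here Δ_oct < P (15800 < 18700), so the high-spin state is favoured.
That gives t2g^3 e_g^1.
Orbital CFSE = -0.6Δ_oct = -0.6 × 15800 = -9480 cm⁻¹.
High-spin has no excess pairs, so no pairing correction applies.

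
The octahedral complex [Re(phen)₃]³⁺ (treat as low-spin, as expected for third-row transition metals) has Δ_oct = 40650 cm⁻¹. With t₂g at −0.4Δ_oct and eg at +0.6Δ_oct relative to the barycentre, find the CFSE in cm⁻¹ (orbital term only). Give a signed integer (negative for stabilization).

phen is neutral, so the +3 overall charge sits on Re: oxidation state +3.
Re³⁺: group 7, so d-count = 7 − 3 = 4.
Electron filling gives t₂g⁴ eg⁰.
CFSE(orbital) = 4×(-0.4Δ_oct) + 0×(0.6Δ_oct) = -1.6Δ_oct; with Δ_oct = 40650 cm⁻¹ that is -65040 cm⁻¹.

-65040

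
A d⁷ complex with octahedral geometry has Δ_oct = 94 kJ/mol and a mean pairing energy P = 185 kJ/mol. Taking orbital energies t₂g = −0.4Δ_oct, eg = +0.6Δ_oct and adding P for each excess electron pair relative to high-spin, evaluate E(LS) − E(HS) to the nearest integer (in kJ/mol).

91

High-spin: t₂g⁵ eg², CFSE = -0.8Δ_oct = -75 kJ/mol.
Low-spin t₂g⁶ eg¹ gives -1.8Δ_oct = -169 kJ/mol, but forming 1 extra pair costs 1P = 185 kJ/mol, so E(LS) = -169 + 185 = 16 kJ/mol.
The difference is 16 − (-75) = 91 kJ/mol, so high-spin lies lower.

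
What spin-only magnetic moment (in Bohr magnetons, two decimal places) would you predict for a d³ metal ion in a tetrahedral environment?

3.87 Bohr magnetons

With tetrahedral geometry the complex is necessarily high-spin.
Configuration: e^2 t2^1 → 3 unpaired electrons.
μ(spin-only) = √[3(3+2)] = √15 ≈ 3.87 Bohr magnetons.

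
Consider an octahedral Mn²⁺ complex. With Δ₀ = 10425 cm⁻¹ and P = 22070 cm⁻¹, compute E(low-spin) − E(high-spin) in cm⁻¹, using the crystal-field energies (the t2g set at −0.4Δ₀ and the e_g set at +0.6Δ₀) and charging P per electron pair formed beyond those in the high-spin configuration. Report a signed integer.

23290

Mn²⁺: group 7, so d-count = 7 − 2 = 5.
High-spin d⁵ fills as t2g^3 e_g^2 with CFSE 3(−0.4) + 2(+0.6) = 0.0Δ₀ = 0 cm⁻¹.
For low-spin the configuration is t2g^5 e_g^0: orbital energy -2.0 × 10425 = -20850 cm⁻¹, and 2 additional pairs relative to high-spin add 44140 cm⁻¹, giving 23290 cm⁻¹.
Thus E(LS) − E(HS) = 23290 cm⁻¹.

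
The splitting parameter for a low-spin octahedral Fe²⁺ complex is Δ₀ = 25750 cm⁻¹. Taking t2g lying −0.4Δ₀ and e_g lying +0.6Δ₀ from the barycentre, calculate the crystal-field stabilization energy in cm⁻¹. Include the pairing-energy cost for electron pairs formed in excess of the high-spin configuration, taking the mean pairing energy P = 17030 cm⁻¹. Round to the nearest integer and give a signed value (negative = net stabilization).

Group 8 minus oxidation state +2 gives a d⁶ configuration for Fe²⁺.
The d⁶ electrons fill as t2g^6 e_g^0.
Orbital CFSE = 6(-0.4) + 0(0.6) = -2.4Δ₀ = -2.4 × 25750 = -61800 cm⁻¹.
High-spin d⁶ would be t2g^4 e_g^2 with 1 pair; low-spin has 3, so 2 excess pairs cost +2P = +34060 cm⁻¹.
Net CFSE = -61800 + 34060 = -27740 cm⁻¹.

-27740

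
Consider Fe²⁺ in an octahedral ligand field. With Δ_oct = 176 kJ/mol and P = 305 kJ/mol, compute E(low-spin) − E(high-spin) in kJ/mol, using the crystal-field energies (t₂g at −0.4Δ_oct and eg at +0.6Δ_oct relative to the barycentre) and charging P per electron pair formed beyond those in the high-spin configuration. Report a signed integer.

258

Group 8 minus oxidation state +2 gives a d⁶ configuration for Fe²⁺.
High-spin: t₂g⁴ eg², CFSE = -0.4Δ_oct = -70 kJ/mol.
Low-spin t₂g⁶ eg⁰ gives -2.4Δ_oct = -422 kJ/mol, but forming 2 extra pairs costs 2P = 610 kJ/mol, so E(LS) = -422 + 610 = 188 kJ/mol.
E(LS) − E(HS) = 188 − (-70) = 258 kJ/mol.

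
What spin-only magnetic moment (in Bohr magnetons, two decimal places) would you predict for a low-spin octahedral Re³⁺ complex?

2.83 Bohr magnetons

Re is in group 7, so Re³⁺ is d⁴ (7 − 3 = 4).
Configuration: t2g^4 e_g^0 → 2 unpaired electrons.
μ(spin-only) = √[2(2+2)] = √8 ≈ 2.83 Bohr magnetons.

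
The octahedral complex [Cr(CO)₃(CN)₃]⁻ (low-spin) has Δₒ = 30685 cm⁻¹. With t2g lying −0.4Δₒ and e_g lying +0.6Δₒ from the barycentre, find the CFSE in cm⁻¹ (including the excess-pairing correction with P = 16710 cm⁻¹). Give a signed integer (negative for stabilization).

Ligand charges: 3×(+0) from CO and 3×(-1) from CN⁻ sum to -3; with overall charge -1, Cr is +2.
Cr sits in group 6; removing 2 electrons leaves Cr²⁺ with 6 − 2 = 4 d electrons.
The d⁴ electrons fill as t2g^4 e_g^0.
CFSE(orbital) = 4×(-0.4Δₒ) + 0×(0.6Δₒ) = -1.6Δₒ; with Δₒ = 30685 cm⁻¹ that is -49096 cm⁻¹.
High-spin d⁴ would be t2g^3 e_g^1 with 0 pairs; low-spin has 1, so 1 excess pair costs +1P = +16710 cm⁻¹.
Overall CFSE = -49096 + 16710 = -32386 cm⁻¹.

-32386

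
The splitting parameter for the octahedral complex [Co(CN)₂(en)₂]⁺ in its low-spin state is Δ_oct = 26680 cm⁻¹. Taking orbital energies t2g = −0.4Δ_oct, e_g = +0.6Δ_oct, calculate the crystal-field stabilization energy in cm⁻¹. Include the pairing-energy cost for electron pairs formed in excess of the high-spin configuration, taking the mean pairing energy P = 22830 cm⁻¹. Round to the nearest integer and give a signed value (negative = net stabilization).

-18372

Ligand charges: 2×(-1) from CN⁻ and 2×(+0) from en sum to -2; with overall charge +1, Co is +3.
Co sits in group 9; removing 3 electrons leaves Co³⁺ with 9 − 3 = 6 d electrons.
Electron filling gives t2g^6 e_g^0.
Orbital CFSE = 6(-0.4) + 0(0.6) = -2.4Δ_oct = -2.4 × 26680 = -64032 cm⁻¹.
Relative to high-spin t2g^4 e_g^2 (1 paired), the low-spin configuration has 2 additional pairs, contributing +2 × 22830 = +45660 cm⁻¹.
Combining: -64032 + 45660 = -18372 cm⁻¹.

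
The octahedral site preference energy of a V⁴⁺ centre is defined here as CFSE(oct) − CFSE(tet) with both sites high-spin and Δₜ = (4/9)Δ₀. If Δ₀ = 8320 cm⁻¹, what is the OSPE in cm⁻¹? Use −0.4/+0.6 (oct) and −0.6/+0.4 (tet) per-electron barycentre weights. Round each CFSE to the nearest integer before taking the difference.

V⁴⁺: group 5, so d-count = 5 − 4 = 1.
In an octahedral site d¹ (HS) is t₂g¹ eg⁰, giving CFSE(oct) = -0.4Δ₀ = -3328 cm⁻¹.
Tetrahedral e¹ t₂⁰ gives -0.6Δₜ = -0.6 × (4/9) × 8320 = -2219 cm⁻¹.
Subtracting, OSPE = -3328 − (-2219) = -1109 cm⁻¹.

-1109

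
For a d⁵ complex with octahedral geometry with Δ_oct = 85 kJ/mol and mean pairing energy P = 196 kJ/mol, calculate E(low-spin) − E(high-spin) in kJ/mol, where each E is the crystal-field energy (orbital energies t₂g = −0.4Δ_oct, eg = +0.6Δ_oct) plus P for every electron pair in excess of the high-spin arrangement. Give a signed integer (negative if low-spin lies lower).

In the high-spin limit (t₂g³ eg²) the orbital term is 0.0Δ_oct = 0 kJ/mol, with no excess pairing.
Low-spin: t₂g⁵ eg⁰, orbital CFSE = -2.0Δ_oct = -170 kJ/mol; plus 2 excess pairs × P = +392 kJ/mol; total 222 kJ/mol.
E(LS) − E(HS) = 222 − (0) = 222 kJ/mol.

222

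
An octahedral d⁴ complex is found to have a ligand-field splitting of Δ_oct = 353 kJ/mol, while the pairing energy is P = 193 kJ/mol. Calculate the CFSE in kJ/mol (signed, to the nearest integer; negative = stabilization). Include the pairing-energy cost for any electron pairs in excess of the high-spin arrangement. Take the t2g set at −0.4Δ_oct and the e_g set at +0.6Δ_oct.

-372

Here Δ_oct > P (353 > 193), so the low-spin state is favoured.
That gives t2g^4 e_g^0.
Orbital CFSE = -1.6Δ_oct = -1.6 × 353 = -565 kJ/mol.
Excess pairs vs high-spin: 1 − 0 = 1; pairing cost = +193 kJ/mol.
Net CFSE = -565 + 193 = -372 kJ/mol.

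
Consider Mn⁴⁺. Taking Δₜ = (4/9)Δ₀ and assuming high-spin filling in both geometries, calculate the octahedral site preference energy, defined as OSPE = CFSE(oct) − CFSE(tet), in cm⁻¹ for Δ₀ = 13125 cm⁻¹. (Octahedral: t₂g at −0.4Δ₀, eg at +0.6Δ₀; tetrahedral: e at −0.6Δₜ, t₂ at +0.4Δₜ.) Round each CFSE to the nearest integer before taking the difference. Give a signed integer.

-11083

Mn is in group 7, so Mn⁴⁺ is d³ (7 − 4 = 3).
Octahedral high-spin t₂g³ eg⁰: CFSE = -1.2 × 13125 = -15750 cm⁻¹.
Tetrahedral e² t₂¹ gives -0.8Δₜ = -0.8 × (4/9) × 13125 = -4667 cm⁻¹.
OSPE = -15750 − (-4667) = -11083 cm⁻¹.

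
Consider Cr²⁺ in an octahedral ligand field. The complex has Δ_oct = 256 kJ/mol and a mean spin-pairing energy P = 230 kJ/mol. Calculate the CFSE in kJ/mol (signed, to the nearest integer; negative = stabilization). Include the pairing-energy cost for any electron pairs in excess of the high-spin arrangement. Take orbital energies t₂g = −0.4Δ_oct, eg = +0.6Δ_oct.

-180

Cr²⁺: group 6, so d-count = 6 − 2 = 4.
With Δ_oct > P the complex is low-spin.
Filling d⁴ accordingly: t₂g⁴ eg⁰.
Orbital CFSE = -1.6Δ_oct = -1.6 × 256 = -410 kJ/mol.
Excess pairs vs high-spin: 1 − 0 = 1; pairing cost = +230 kJ/mol.
Net CFSE = -410 + 230 = -180 kJ/mol.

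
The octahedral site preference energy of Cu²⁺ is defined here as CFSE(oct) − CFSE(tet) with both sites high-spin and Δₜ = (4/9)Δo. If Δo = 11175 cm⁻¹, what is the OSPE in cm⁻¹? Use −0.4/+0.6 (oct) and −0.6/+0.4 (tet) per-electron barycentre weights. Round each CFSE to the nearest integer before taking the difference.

Cu²⁺: group 11, so d-count = 11 − 2 = 9.
Octahedral (high-spin): t2g^6 e_g^3, CFSE = 6(−0.4) + 3(+0.6) = -0.6Δo = -0.6 × 11175 = -6705 cm⁻¹.
Tetrahedral: e^4 t2^5, CFSE = 4(−0.6) + 5(+0.4) = -0.4Δₜ = -0.4 × (4/9) × 11175 = -1987 cm⁻¹.
OSPE = -6705 − (-1987) = -4718 cm⁻¹.

-4718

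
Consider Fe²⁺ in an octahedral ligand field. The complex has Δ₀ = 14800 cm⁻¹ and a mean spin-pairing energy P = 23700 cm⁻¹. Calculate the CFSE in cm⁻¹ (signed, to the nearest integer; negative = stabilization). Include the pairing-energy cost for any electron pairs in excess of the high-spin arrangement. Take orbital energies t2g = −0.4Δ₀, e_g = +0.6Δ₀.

-5920

Group 8 minus oxidation state +2 gives a d⁶ configuration for Fe²⁺.
Here Δ₀ < P (14800 < 23700), so the high-spin state is favoured.
That gives t2g^4 e_g^2.
Orbital CFSE = -0.4Δ₀ = -0.4 × 14800 = -5920 cm⁻¹.
High-spin has no excess pairs, so no pairing correction applies.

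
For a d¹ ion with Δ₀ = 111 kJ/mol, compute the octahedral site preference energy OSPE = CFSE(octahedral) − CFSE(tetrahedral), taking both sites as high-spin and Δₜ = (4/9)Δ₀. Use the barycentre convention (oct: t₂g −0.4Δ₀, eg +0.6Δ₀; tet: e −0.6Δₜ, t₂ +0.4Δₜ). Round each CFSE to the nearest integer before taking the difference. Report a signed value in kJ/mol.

In an octahedral site d¹ (HS) is t2g^1 e_g^0, giving CFSE(oct) = -0.4Δ₀ = -44 kJ/mol.
In a tetrahedral site the filling is e^1 t2^0: CFSE(tet) = -0.6Δₜ = -0.6 × (4/9)(111) = -30 kJ/mol.
OSPE = -44 − (-30) = -14 kJ/mol.

-14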